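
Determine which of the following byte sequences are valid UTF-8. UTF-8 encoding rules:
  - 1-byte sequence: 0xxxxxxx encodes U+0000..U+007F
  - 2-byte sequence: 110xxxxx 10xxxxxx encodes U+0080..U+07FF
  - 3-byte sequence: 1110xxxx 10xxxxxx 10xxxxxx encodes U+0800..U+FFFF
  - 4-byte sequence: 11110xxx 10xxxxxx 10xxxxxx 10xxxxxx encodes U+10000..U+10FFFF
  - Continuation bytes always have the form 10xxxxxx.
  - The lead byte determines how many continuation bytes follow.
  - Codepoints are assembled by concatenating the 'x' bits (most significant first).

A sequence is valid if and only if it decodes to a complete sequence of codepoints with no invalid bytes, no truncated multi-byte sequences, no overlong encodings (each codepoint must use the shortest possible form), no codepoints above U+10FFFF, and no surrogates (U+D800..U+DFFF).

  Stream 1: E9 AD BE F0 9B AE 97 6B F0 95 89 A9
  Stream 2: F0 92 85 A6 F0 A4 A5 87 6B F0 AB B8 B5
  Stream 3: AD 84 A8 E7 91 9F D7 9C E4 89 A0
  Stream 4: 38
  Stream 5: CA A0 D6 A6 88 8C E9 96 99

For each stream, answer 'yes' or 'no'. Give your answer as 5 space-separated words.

Stream 1: decodes cleanly. VALID
Stream 2: decodes cleanly. VALID
Stream 3: error at byte offset 0. INVALID
Stream 4: decodes cleanly. VALID
Stream 5: error at byte offset 4. INVALID

Answer: yes yes no yes no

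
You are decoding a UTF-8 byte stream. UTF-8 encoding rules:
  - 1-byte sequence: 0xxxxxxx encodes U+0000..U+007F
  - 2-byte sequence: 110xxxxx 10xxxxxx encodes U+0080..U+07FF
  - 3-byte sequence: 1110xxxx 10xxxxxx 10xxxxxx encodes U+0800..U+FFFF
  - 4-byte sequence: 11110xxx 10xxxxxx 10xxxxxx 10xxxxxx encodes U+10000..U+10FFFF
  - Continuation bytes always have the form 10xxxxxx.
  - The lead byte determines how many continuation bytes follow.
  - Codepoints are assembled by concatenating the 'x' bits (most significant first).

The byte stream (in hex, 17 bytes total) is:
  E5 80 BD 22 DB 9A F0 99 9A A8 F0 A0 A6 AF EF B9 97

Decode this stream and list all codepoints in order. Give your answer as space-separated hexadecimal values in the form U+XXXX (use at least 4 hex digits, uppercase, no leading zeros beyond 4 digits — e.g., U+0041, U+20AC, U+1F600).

Answer: U+503D U+0022 U+06DA U+196A8 U+209AF U+FE57

Derivation:
Byte[0]=E5: 3-byte lead, need 2 cont bytes. acc=0x5
Byte[1]=80: continuation. acc=(acc<<6)|0x00=0x140
Byte[2]=BD: continuation. acc=(acc<<6)|0x3D=0x503D
Completed: cp=U+503D (starts at byte 0)
Byte[3]=22: 1-byte ASCII. cp=U+0022
Byte[4]=DB: 2-byte lead, need 1 cont bytes. acc=0x1B
Byte[5]=9A: continuation. acc=(acc<<6)|0x1A=0x6DA
Completed: cp=U+06DA (starts at byte 4)
Byte[6]=F0: 4-byte lead, need 3 cont bytes. acc=0x0
Byte[7]=99: continuation. acc=(acc<<6)|0x19=0x19
Byte[8]=9A: continuation. acc=(acc<<6)|0x1A=0x65A
Byte[9]=A8: continuation. acc=(acc<<6)|0x28=0x196A8
Completed: cp=U+196A8 (starts at byte 6)
Byte[10]=F0: 4-byte lead, need 3 cont bytes. acc=0x0
Byte[11]=A0: continuation. acc=(acc<<6)|0x20=0x20
Byte[12]=A6: continuation. acc=(acc<<6)|0x26=0x826
Byte[13]=AF: continuation. acc=(acc<<6)|0x2F=0x209AF
Completed: cp=U+209AF (starts at byte 10)
Byte[14]=EF: 3-byte lead, need 2 cont bytes. acc=0xF
Byte[15]=B9: continuation. acc=(acc<<6)|0x39=0x3F9
Byte[16]=97: continuation. acc=(acc<<6)|0x17=0xFE57
Completed: cp=U+FE57 (starts at byte 14)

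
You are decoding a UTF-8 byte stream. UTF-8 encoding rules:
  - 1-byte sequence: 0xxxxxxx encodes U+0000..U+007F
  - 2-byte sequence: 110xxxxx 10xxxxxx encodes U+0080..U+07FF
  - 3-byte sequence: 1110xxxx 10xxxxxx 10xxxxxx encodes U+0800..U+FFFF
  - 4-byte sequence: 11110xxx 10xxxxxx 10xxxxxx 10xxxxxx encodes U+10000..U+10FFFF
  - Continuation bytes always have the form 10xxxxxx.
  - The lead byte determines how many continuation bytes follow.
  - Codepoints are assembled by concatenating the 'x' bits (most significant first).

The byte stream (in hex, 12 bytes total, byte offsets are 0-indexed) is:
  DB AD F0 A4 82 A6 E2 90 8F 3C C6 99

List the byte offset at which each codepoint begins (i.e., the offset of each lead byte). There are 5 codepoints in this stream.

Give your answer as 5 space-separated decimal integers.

Byte[0]=DB: 2-byte lead, need 1 cont bytes. acc=0x1B
Byte[1]=AD: continuation. acc=(acc<<6)|0x2D=0x6ED
Completed: cp=U+06ED (starts at byte 0)
Byte[2]=F0: 4-byte lead, need 3 cont bytes. acc=0x0
Byte[3]=A4: continuation. acc=(acc<<6)|0x24=0x24
Byte[4]=82: continuation. acc=(acc<<6)|0x02=0x902
Byte[5]=A6: continuation. acc=(acc<<6)|0x26=0x240A6
Completed: cp=U+240A6 (starts at byte 2)
Byte[6]=E2: 3-byte lead, need 2 cont bytes. acc=0x2
Byte[7]=90: continuation. acc=(acc<<6)|0x10=0x90
Byte[8]=8F: continuation. acc=(acc<<6)|0x0F=0x240F
Completed: cp=U+240F (starts at byte 6)
Byte[9]=3C: 1-byte ASCII. cp=U+003C
Byte[10]=C6: 2-byte lead, need 1 cont bytes. acc=0x6
Byte[11]=99: continuation. acc=(acc<<6)|0x19=0x199
Completed: cp=U+0199 (starts at byte 10)

Answer: 0 2 6 9 10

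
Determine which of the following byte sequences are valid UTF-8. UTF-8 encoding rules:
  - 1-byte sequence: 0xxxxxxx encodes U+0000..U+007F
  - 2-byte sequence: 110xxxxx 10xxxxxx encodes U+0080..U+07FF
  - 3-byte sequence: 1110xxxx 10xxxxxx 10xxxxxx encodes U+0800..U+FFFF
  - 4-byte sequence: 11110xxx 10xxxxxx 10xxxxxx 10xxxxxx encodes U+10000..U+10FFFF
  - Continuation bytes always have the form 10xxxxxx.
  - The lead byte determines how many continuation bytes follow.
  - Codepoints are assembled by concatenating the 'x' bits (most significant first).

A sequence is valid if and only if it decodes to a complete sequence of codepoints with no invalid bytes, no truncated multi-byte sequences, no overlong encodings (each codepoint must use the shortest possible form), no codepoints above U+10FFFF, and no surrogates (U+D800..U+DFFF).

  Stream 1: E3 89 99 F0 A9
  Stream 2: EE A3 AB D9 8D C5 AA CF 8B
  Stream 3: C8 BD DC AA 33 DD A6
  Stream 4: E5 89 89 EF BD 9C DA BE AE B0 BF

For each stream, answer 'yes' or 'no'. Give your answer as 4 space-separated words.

Answer: no yes yes no

Derivation:
Stream 1: error at byte offset 5. INVALID
Stream 2: decodes cleanly. VALID
Stream 3: decodes cleanly. VALID
Stream 4: error at byte offset 8. INVALID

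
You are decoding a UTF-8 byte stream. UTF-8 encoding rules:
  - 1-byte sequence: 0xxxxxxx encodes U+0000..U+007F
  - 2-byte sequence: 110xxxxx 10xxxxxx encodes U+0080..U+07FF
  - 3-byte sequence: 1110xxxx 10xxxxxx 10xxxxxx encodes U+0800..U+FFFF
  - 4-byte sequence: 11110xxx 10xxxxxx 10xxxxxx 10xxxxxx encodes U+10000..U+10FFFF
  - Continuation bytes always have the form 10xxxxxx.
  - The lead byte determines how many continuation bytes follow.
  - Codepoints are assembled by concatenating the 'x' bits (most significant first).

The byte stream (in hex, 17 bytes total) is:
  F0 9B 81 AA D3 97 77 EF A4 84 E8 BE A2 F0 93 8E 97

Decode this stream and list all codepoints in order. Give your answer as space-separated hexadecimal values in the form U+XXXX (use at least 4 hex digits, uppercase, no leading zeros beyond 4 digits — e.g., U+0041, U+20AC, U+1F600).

Byte[0]=F0: 4-byte lead, need 3 cont bytes. acc=0x0
Byte[1]=9B: continuation. acc=(acc<<6)|0x1B=0x1B
Byte[2]=81: continuation. acc=(acc<<6)|0x01=0x6C1
Byte[3]=AA: continuation. acc=(acc<<6)|0x2A=0x1B06A
Completed: cp=U+1B06A (starts at byte 0)
Byte[4]=D3: 2-byte lead, need 1 cont bytes. acc=0x13
Byte[5]=97: continuation. acc=(acc<<6)|0x17=0x4D7
Completed: cp=U+04D7 (starts at byte 4)
Byte[6]=77: 1-byte ASCII. cp=U+0077
Byte[7]=EF: 3-byte lead, need 2 cont bytes. acc=0xF
Byte[8]=A4: continuation. acc=(acc<<6)|0x24=0x3E4
Byte[9]=84: continuation. acc=(acc<<6)|0x04=0xF904
Completed: cp=U+F904 (starts at byte 7)
Byte[10]=E8: 3-byte lead, need 2 cont bytes. acc=0x8
Byte[11]=BE: continuation. acc=(acc<<6)|0x3E=0x23E
Byte[12]=A2: continuation. acc=(acc<<6)|0x22=0x8FA2
Completed: cp=U+8FA2 (starts at byte 10)
Byte[13]=F0: 4-byte lead, need 3 cont bytes. acc=0x0
Byte[14]=93: continuation. acc=(acc<<6)|0x13=0x13
Byte[15]=8E: continuation. acc=(acc<<6)|0x0E=0x4CE
Byte[16]=97: continuation. acc=(acc<<6)|0x17=0x13397
Completed: cp=U+13397 (starts at byte 13)

Answer: U+1B06A U+04D7 U+0077 U+F904 U+8FA2 U+13397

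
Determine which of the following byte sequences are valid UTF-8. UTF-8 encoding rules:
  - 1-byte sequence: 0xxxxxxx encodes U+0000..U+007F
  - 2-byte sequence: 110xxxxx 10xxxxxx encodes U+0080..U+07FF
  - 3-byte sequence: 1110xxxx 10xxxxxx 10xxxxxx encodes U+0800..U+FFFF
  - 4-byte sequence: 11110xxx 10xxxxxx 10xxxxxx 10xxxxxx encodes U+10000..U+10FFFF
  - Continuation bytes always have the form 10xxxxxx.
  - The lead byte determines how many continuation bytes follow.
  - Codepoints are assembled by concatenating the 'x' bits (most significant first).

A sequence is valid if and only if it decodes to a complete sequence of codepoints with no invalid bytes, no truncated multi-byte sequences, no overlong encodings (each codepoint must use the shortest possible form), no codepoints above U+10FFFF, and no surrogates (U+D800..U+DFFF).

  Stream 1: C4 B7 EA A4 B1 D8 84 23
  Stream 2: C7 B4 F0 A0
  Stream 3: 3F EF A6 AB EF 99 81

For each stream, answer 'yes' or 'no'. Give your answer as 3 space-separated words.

Answer: yes no yes

Derivation:
Stream 1: decodes cleanly. VALID
Stream 2: error at byte offset 4. INVALID
Stream 3: decodes cleanly. VALID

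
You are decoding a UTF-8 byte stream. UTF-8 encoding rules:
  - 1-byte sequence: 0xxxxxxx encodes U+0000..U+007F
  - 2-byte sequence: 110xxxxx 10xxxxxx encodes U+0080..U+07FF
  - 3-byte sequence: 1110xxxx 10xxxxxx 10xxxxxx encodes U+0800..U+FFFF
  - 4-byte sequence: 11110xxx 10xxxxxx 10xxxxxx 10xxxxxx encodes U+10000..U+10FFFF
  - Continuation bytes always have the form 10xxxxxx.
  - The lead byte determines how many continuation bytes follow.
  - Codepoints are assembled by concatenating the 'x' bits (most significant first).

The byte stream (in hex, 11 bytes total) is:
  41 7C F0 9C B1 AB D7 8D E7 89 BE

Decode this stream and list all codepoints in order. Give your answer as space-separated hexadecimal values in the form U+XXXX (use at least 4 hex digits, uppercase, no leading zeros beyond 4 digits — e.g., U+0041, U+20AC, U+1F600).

Byte[0]=41: 1-byte ASCII. cp=U+0041
Byte[1]=7C: 1-byte ASCII. cp=U+007C
Byte[2]=F0: 4-byte lead, need 3 cont bytes. acc=0x0
Byte[3]=9C: continuation. acc=(acc<<6)|0x1C=0x1C
Byte[4]=B1: continuation. acc=(acc<<6)|0x31=0x731
Byte[5]=AB: continuation. acc=(acc<<6)|0x2B=0x1CC6B
Completed: cp=U+1CC6B (starts at byte 2)
Byte[6]=D7: 2-byte lead, need 1 cont bytes. acc=0x17
Byte[7]=8D: continuation. acc=(acc<<6)|0x0D=0x5CD
Completed: cp=U+05CD (starts at byte 6)
Byte[8]=E7: 3-byte lead, need 2 cont bytes. acc=0x7
Byte[9]=89: continuation. acc=(acc<<6)|0x09=0x1C9
Byte[10]=BE: continuation. acc=(acc<<6)|0x3E=0x727E
Completed: cp=U+727E (starts at byte 8)

Answer: U+0041 U+007C U+1CC6B U+05CD U+727E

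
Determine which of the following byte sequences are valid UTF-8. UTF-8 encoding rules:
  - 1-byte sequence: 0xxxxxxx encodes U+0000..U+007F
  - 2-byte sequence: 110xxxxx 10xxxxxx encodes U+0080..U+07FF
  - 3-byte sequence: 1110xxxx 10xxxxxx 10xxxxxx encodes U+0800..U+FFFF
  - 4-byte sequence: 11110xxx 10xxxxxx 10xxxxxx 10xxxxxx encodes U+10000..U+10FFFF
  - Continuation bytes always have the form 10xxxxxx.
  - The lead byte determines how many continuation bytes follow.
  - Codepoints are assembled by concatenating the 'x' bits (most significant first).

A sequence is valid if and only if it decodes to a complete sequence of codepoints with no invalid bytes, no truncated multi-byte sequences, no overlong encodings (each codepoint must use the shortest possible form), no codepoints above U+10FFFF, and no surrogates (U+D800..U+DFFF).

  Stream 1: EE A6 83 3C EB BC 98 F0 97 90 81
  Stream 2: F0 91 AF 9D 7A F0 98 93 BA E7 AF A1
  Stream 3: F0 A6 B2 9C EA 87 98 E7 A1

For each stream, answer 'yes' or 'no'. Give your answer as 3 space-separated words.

Answer: yes yes no

Derivation:
Stream 1: decodes cleanly. VALID
Stream 2: decodes cleanly. VALID
Stream 3: error at byte offset 9. INVALID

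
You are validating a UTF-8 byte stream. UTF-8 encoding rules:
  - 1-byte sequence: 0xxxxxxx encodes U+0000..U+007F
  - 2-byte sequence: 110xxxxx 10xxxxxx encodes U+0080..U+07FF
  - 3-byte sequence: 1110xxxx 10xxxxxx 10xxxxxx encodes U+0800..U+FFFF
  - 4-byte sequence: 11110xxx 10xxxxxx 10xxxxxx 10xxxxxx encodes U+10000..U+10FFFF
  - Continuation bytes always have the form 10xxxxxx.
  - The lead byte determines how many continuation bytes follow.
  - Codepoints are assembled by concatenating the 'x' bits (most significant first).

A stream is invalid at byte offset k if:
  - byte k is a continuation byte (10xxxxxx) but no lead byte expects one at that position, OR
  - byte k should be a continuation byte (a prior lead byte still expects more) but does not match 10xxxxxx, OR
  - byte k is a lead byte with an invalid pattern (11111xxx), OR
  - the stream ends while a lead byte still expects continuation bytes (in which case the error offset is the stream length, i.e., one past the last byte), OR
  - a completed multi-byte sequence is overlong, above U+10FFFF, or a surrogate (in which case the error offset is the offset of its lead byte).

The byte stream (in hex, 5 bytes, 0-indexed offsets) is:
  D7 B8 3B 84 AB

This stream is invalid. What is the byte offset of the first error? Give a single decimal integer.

Byte[0]=D7: 2-byte lead, need 1 cont bytes. acc=0x17
Byte[1]=B8: continuation. acc=(acc<<6)|0x38=0x5F8
Completed: cp=U+05F8 (starts at byte 0)
Byte[2]=3B: 1-byte ASCII. cp=U+003B
Byte[3]=84: INVALID lead byte (not 0xxx/110x/1110/11110)

Answer: 3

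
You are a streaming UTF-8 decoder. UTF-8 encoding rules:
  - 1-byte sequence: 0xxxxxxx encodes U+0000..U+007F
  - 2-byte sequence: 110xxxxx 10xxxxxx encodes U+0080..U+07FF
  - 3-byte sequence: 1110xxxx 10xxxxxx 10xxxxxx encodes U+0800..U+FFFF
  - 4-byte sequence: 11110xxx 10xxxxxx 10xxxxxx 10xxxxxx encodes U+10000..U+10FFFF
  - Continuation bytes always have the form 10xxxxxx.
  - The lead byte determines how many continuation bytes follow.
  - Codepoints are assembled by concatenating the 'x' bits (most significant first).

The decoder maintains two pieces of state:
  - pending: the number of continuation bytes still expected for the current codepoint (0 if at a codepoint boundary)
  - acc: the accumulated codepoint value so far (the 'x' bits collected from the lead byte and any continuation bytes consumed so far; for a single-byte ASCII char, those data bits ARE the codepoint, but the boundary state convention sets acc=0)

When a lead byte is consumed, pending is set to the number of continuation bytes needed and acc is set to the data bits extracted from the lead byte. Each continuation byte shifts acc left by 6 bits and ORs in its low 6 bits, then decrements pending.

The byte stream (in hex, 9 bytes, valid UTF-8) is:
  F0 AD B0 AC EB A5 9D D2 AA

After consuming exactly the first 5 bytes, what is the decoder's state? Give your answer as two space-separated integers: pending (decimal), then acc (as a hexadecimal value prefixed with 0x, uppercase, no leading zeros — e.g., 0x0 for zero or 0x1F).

Byte[0]=F0: 4-byte lead. pending=3, acc=0x0
Byte[1]=AD: continuation. acc=(acc<<6)|0x2D=0x2D, pending=2
Byte[2]=B0: continuation. acc=(acc<<6)|0x30=0xB70, pending=1
Byte[3]=AC: continuation. acc=(acc<<6)|0x2C=0x2DC2C, pending=0
Byte[4]=EB: 3-byte lead. pending=2, acc=0xB

Answer: 2 0xB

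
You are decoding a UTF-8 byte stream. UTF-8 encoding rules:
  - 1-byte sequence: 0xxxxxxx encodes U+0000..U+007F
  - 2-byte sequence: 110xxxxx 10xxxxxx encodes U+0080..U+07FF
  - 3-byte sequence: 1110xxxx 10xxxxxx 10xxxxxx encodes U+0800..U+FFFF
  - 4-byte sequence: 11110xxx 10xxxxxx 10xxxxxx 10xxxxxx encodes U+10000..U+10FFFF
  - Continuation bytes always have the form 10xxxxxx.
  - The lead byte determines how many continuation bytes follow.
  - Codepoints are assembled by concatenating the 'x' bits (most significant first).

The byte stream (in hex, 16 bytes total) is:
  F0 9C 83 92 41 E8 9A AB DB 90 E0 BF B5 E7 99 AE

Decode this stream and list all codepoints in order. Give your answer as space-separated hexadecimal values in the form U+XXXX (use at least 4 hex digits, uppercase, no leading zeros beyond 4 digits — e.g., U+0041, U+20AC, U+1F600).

Answer: U+1C0D2 U+0041 U+86AB U+06D0 U+0FF5 U+766E

Derivation:
Byte[0]=F0: 4-byte lead, need 3 cont bytes. acc=0x0
Byte[1]=9C: continuation. acc=(acc<<6)|0x1C=0x1C
Byte[2]=83: continuation. acc=(acc<<6)|0x03=0x703
Byte[3]=92: continuation. acc=(acc<<6)|0x12=0x1C0D2
Completed: cp=U+1C0D2 (starts at byte 0)
Byte[4]=41: 1-byte ASCII. cp=U+0041
Byte[5]=E8: 3-byte lead, need 2 cont bytes. acc=0x8
Byte[6]=9A: continuation. acc=(acc<<6)|0x1A=0x21A
Byte[7]=AB: continuation. acc=(acc<<6)|0x2B=0x86AB
Completed: cp=U+86AB (starts at byte 5)
Byte[8]=DB: 2-byte lead, need 1 cont bytes. acc=0x1B
Byte[9]=90: continuation. acc=(acc<<6)|0x10=0x6D0
Completed: cp=U+06D0 (starts at byte 8)
Byte[10]=E0: 3-byte lead, need 2 cont bytes. acc=0x0
Byte[11]=BF: continuation. acc=(acc<<6)|0x3F=0x3F
Byte[12]=B5: continuation. acc=(acc<<6)|0x35=0xFF5
Completed: cp=U+0FF5 (starts at byte 10)
Byte[13]=E7: 3-byte lead, need 2 cont bytes. acc=0x7
Byte[14]=99: continuation. acc=(acc<<6)|0x19=0x1D9
Byte[15]=AE: continuation. acc=(acc<<6)|0x2E=0x766E
Completed: cp=U+766E (starts at byte 13)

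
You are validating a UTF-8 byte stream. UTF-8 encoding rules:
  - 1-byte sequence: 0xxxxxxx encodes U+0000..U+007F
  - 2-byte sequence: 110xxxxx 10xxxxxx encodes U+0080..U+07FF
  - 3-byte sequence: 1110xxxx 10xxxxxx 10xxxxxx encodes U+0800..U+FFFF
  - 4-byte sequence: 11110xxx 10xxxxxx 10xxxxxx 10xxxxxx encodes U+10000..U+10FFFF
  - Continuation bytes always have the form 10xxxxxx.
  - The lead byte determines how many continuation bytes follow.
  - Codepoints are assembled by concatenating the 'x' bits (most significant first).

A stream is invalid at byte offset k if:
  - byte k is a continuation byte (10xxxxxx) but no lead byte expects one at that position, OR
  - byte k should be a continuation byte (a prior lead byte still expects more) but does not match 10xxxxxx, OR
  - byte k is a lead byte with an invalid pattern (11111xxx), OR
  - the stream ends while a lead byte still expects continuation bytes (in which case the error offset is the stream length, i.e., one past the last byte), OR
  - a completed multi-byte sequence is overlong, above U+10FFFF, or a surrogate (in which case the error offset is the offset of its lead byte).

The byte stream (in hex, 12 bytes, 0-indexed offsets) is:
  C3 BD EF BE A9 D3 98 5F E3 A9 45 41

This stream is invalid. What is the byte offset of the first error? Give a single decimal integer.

Answer: 10

Derivation:
Byte[0]=C3: 2-byte lead, need 1 cont bytes. acc=0x3
Byte[1]=BD: continuation. acc=(acc<<6)|0x3D=0xFD
Completed: cp=U+00FD (starts at byte 0)
Byte[2]=EF: 3-byte lead, need 2 cont bytes. acc=0xF
Byte[3]=BE: continuation. acc=(acc<<6)|0x3E=0x3FE
Byte[4]=A9: continuation. acc=(acc<<6)|0x29=0xFFA9
Completed: cp=U+FFA9 (starts at byte 2)
Byte[5]=D3: 2-byte lead, need 1 cont bytes. acc=0x13
Byte[6]=98: continuation. acc=(acc<<6)|0x18=0x4D8
Completed: cp=U+04D8 (starts at byte 5)
Byte[7]=5F: 1-byte ASCII. cp=U+005F
Byte[8]=E3: 3-byte lead, need 2 cont bytes. acc=0x3
Byte[9]=A9: continuation. acc=(acc<<6)|0x29=0xE9
Byte[10]=45: expected 10xxxxxx continuation. INVALID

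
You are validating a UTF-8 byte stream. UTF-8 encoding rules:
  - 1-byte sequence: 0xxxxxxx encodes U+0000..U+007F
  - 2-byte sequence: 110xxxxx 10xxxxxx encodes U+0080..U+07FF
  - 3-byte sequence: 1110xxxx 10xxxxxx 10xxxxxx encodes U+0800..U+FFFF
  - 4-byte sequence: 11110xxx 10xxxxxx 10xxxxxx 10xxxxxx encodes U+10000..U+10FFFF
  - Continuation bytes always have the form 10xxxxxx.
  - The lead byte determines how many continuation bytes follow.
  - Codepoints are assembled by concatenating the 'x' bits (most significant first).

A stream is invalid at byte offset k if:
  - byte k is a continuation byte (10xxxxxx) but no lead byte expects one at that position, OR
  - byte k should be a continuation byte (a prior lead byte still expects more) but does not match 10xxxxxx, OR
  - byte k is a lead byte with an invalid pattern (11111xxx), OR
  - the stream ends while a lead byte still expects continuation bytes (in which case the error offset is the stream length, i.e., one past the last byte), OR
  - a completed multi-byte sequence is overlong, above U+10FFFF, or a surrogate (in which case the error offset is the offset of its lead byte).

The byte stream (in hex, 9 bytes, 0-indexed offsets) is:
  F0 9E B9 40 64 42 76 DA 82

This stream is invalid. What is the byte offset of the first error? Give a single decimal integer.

Byte[0]=F0: 4-byte lead, need 3 cont bytes. acc=0x0
Byte[1]=9E: continuation. acc=(acc<<6)|0x1E=0x1E
Byte[2]=B9: continuation. acc=(acc<<6)|0x39=0x7B9
Byte[3]=40: expected 10xxxxxx continuation. INVALID

Answer: 3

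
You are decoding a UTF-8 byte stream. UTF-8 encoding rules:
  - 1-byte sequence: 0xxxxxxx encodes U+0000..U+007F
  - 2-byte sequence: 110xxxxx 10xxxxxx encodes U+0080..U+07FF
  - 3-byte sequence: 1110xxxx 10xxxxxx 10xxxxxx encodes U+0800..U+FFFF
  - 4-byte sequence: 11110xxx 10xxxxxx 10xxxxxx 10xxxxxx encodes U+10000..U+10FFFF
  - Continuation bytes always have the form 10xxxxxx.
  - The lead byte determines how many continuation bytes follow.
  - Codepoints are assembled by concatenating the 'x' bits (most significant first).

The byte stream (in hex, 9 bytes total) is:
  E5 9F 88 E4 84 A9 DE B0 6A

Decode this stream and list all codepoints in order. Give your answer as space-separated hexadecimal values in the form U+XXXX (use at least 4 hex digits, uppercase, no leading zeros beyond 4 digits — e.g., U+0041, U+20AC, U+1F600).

Answer: U+57C8 U+4129 U+07B0 U+006A

Derivation:
Byte[0]=E5: 3-byte lead, need 2 cont bytes. acc=0x5
Byte[1]=9F: continuation. acc=(acc<<6)|0x1F=0x15F
Byte[2]=88: continuation. acc=(acc<<6)|0x08=0x57C8
Completed: cp=U+57C8 (starts at byte 0)
Byte[3]=E4: 3-byte lead, need 2 cont bytes. acc=0x4
Byte[4]=84: continuation. acc=(acc<<6)|0x04=0x104
Byte[5]=A9: continuation. acc=(acc<<6)|0x29=0x4129
Completed: cp=U+4129 (starts at byte 3)
Byte[6]=DE: 2-byte lead, need 1 cont bytes. acc=0x1E
Byte[7]=B0: continuation. acc=(acc<<6)|0x30=0x7B0
Completed: cp=U+07B0 (starts at byte 6)
Byte[8]=6A: 1-byte ASCII. cp=U+006A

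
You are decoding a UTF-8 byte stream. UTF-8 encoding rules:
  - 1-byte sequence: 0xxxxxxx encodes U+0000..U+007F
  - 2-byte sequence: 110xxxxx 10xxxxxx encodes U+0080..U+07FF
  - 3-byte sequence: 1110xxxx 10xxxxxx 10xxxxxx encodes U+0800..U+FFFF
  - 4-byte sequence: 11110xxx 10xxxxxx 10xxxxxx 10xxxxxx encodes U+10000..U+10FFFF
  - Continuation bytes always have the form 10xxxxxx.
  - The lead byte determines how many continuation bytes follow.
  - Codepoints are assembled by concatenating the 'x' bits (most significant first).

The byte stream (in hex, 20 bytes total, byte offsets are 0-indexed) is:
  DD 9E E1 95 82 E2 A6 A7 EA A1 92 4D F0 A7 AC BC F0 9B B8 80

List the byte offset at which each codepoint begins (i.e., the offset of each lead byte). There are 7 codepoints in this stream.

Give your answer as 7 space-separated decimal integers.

Byte[0]=DD: 2-byte lead, need 1 cont bytes. acc=0x1D
Byte[1]=9E: continuation. acc=(acc<<6)|0x1E=0x75E
Completed: cp=U+075E (starts at byte 0)
Byte[2]=E1: 3-byte lead, need 2 cont bytes. acc=0x1
Byte[3]=95: continuation. acc=(acc<<6)|0x15=0x55
Byte[4]=82: continuation. acc=(acc<<6)|0x02=0x1542
Completed: cp=U+1542 (starts at byte 2)
Byte[5]=E2: 3-byte lead, need 2 cont bytes. acc=0x2
Byte[6]=A6: continuation. acc=(acc<<6)|0x26=0xA6
Byte[7]=A7: continuation. acc=(acc<<6)|0x27=0x29A7
Completed: cp=U+29A7 (starts at byte 5)
Byte[8]=EA: 3-byte lead, need 2 cont bytes. acc=0xA
Byte[9]=A1: continuation. acc=(acc<<6)|0x21=0x2A1
Byte[10]=92: continuation. acc=(acc<<6)|0x12=0xA852
Completed: cp=U+A852 (starts at byte 8)
Byte[11]=4D: 1-byte ASCII. cp=U+004D
Byte[12]=F0: 4-byte lead, need 3 cont bytes. acc=0x0
Byte[13]=A7: continuation. acc=(acc<<6)|0x27=0x27
Byte[14]=AC: continuation. acc=(acc<<6)|0x2C=0x9EC
Byte[15]=BC: continuation. acc=(acc<<6)|0x3C=0x27B3C
Completed: cp=U+27B3C (starts at byte 12)
Byte[16]=F0: 4-byte lead, need 3 cont bytes. acc=0x0
Byte[17]=9B: continuation. acc=(acc<<6)|0x1B=0x1B
Byte[18]=B8: continuation. acc=(acc<<6)|0x38=0x6F8
Byte[19]=80: continuation. acc=(acc<<6)|0x00=0x1BE00
Completed: cp=U+1BE00 (starts at byte 16)

Answer: 0 2 5 8 11 12 16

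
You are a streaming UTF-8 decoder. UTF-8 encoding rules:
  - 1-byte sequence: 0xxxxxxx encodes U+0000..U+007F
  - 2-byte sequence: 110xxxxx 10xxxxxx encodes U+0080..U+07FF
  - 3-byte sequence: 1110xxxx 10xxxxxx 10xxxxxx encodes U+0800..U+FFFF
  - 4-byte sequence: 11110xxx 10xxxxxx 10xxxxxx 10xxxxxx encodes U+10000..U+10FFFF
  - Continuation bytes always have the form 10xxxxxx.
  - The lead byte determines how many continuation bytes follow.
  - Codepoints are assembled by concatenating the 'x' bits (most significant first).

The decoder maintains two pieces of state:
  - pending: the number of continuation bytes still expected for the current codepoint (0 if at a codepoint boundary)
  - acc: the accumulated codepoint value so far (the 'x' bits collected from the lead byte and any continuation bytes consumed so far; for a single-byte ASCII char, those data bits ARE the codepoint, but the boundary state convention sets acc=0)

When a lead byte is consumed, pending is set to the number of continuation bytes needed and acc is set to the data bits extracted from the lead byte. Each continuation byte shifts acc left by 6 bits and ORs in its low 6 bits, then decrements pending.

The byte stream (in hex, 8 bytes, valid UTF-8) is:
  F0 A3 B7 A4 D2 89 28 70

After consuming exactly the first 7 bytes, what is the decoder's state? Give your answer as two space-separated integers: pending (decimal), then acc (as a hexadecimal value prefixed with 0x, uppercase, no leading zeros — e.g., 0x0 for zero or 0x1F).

Answer: 0 0x0

Derivation:
Byte[0]=F0: 4-byte lead. pending=3, acc=0x0
Byte[1]=A3: continuation. acc=(acc<<6)|0x23=0x23, pending=2
Byte[2]=B7: continuation. acc=(acc<<6)|0x37=0x8F7, pending=1
Byte[3]=A4: continuation. acc=(acc<<6)|0x24=0x23DE4, pending=0
Byte[4]=D2: 2-byte lead. pending=1, acc=0x12
Byte[5]=89: continuation. acc=(acc<<6)|0x09=0x489, pending=0
Byte[6]=28: 1-byte. pending=0, acc=0x0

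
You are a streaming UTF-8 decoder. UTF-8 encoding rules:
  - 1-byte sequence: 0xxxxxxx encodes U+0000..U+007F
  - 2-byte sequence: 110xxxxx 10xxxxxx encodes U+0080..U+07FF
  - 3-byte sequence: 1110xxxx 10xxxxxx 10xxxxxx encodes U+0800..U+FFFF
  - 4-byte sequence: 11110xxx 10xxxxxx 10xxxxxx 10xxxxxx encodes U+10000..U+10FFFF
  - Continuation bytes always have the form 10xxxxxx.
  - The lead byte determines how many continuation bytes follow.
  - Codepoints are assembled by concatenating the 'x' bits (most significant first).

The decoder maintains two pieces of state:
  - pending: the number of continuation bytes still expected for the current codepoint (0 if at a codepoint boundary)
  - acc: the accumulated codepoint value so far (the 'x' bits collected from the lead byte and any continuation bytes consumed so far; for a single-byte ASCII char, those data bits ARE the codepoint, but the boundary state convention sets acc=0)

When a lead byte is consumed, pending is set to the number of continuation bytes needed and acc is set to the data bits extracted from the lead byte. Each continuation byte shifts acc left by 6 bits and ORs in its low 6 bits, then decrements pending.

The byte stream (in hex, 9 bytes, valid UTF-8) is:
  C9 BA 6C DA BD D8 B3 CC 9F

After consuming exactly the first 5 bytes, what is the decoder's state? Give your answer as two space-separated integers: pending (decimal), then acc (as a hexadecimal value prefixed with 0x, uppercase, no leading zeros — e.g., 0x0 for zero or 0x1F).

Byte[0]=C9: 2-byte lead. pending=1, acc=0x9
Byte[1]=BA: continuation. acc=(acc<<6)|0x3A=0x27A, pending=0
Byte[2]=6C: 1-byte. pending=0, acc=0x0
Byte[3]=DA: 2-byte lead. pending=1, acc=0x1A
Byte[4]=BD: continuation. acc=(acc<<6)|0x3D=0x6BD, pending=0

Answer: 0 0x6BD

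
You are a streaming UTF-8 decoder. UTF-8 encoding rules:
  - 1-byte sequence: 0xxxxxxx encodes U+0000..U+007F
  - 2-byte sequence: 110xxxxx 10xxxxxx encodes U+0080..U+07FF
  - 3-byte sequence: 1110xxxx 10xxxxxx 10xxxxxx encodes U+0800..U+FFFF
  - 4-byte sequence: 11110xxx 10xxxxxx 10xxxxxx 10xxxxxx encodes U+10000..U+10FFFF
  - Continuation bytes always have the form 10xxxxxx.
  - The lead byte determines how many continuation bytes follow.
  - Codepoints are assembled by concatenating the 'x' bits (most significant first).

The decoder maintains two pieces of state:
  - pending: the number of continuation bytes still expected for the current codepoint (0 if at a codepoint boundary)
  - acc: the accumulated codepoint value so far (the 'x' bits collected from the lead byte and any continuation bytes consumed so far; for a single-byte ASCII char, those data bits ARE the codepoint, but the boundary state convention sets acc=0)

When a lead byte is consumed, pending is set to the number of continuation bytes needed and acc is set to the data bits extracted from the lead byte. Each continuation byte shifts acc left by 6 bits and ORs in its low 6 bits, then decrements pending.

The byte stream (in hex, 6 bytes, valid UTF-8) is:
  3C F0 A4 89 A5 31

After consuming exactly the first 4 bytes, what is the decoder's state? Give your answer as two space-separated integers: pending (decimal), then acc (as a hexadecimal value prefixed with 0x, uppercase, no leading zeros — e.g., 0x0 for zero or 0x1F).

Byte[0]=3C: 1-byte. pending=0, acc=0x0
Byte[1]=F0: 4-byte lead. pending=3, acc=0x0
Byte[2]=A4: continuation. acc=(acc<<6)|0x24=0x24, pending=2
Byte[3]=89: continuation. acc=(acc<<6)|0x09=0x909, pending=1

Answer: 1 0x909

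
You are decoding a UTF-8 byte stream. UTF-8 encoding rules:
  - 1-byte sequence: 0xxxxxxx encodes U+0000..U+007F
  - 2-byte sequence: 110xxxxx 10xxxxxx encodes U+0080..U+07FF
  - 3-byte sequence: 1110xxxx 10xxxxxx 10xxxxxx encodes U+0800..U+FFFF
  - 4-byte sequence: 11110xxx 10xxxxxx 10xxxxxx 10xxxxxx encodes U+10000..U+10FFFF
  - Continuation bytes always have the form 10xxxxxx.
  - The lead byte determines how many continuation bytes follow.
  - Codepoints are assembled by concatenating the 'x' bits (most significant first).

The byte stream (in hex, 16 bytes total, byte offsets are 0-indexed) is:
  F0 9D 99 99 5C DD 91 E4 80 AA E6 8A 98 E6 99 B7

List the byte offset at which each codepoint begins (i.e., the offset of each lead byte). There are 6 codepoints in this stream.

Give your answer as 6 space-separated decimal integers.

Answer: 0 4 5 7 10 13

Derivation:
Byte[0]=F0: 4-byte lead, need 3 cont bytes. acc=0x0
Byte[1]=9D: continuation. acc=(acc<<6)|0x1D=0x1D
Byte[2]=99: continuation. acc=(acc<<6)|0x19=0x759
Byte[3]=99: continuation. acc=(acc<<6)|0x19=0x1D659
Completed: cp=U+1D659 (starts at byte 0)
Byte[4]=5C: 1-byte ASCII. cp=U+005C
Byte[5]=DD: 2-byte lead, need 1 cont bytes. acc=0x1D
Byte[6]=91: continuation. acc=(acc<<6)|0x11=0x751
Completed: cp=U+0751 (starts at byte 5)
Byte[7]=E4: 3-byte lead, need 2 cont bytes. acc=0x4
Byte[8]=80: continuation. acc=(acc<<6)|0x00=0x100
Byte[9]=AA: continuation. acc=(acc<<6)|0x2A=0x402A
Completed: cp=U+402A (starts at byte 7)
Byte[10]=E6: 3-byte lead, need 2 cont bytes. acc=0x6
Byte[11]=8A: continuation. acc=(acc<<6)|0x0A=0x18A
Byte[12]=98: continuation. acc=(acc<<6)|0x18=0x6298
Completed: cp=U+6298 (starts at byte 10)
Byte[13]=E6: 3-byte lead, need 2 cont bytes. acc=0x6
Byte[14]=99: continuation. acc=(acc<<6)|0x19=0x199
Byte[15]=B7: continuation. acc=(acc<<6)|0x37=0x6677
Completed: cp=U+6677 (starts at byte 13)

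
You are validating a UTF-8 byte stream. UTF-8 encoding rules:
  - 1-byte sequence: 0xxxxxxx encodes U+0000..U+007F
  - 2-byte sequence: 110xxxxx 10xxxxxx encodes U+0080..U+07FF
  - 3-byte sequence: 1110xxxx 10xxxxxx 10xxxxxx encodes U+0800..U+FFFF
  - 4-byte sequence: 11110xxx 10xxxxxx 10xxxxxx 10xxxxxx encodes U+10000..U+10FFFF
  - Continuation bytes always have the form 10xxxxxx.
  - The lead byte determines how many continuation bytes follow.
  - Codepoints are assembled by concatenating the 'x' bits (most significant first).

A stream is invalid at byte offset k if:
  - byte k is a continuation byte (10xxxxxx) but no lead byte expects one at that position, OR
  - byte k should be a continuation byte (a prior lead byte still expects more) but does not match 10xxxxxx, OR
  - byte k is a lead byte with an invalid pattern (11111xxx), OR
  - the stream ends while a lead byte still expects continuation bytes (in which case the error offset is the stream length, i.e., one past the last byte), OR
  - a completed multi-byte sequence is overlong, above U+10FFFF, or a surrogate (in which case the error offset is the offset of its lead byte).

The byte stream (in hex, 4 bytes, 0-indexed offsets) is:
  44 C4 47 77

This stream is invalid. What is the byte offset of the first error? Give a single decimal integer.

Byte[0]=44: 1-byte ASCII. cp=U+0044
Byte[1]=C4: 2-byte lead, need 1 cont bytes. acc=0x4
Byte[2]=47: expected 10xxxxxx continuation. INVALID

Answer: 2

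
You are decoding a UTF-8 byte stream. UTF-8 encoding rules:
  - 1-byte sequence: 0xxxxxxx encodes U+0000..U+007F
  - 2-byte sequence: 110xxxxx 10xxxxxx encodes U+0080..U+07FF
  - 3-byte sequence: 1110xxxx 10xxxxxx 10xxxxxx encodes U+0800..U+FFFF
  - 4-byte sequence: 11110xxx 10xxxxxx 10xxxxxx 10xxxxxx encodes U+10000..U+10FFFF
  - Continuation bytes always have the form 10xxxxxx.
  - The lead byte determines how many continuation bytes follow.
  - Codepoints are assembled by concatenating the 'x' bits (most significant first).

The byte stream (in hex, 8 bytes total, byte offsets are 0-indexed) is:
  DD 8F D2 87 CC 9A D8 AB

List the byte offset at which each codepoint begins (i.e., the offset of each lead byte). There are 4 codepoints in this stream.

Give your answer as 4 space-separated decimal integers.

Answer: 0 2 4 6

Derivation:
Byte[0]=DD: 2-byte lead, need 1 cont bytes. acc=0x1D
Byte[1]=8F: continuation. acc=(acc<<6)|0x0F=0x74F
Completed: cp=U+074F (starts at byte 0)
Byte[2]=D2: 2-byte lead, need 1 cont bytes. acc=0x12
Byte[3]=87: continuation. acc=(acc<<6)|0x07=0x487
Completed: cp=U+0487 (starts at byte 2)
Byte[4]=CC: 2-byte lead, need 1 cont bytes. acc=0xC
Byte[5]=9A: continuation. acc=(acc<<6)|0x1A=0x31A
Completed: cp=U+031A (starts at byte 4)
Byte[6]=D8: 2-byte lead, need 1 cont bytes. acc=0x18
Byte[7]=AB: continuation. acc=(acc<<6)|0x2B=0x62B
Completed: cp=U+062B (starts at byte 6)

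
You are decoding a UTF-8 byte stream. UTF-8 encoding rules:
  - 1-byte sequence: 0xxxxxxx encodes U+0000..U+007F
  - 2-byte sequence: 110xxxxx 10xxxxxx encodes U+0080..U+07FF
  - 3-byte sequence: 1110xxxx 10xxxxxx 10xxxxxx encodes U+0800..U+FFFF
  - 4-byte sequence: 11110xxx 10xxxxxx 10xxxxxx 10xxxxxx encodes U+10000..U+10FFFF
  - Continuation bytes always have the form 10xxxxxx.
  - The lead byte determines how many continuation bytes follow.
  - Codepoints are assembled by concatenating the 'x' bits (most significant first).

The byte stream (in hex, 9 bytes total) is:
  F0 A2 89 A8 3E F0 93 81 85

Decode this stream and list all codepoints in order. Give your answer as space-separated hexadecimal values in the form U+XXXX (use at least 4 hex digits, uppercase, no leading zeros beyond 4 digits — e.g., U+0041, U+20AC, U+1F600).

Answer: U+22268 U+003E U+13045

Derivation:
Byte[0]=F0: 4-byte lead, need 3 cont bytes. acc=0x0
Byte[1]=A2: continuation. acc=(acc<<6)|0x22=0x22
Byte[2]=89: continuation. acc=(acc<<6)|0x09=0x889
Byte[3]=A8: continuation. acc=(acc<<6)|0x28=0x22268
Completed: cp=U+22268 (starts at byte 0)
Byte[4]=3E: 1-byte ASCII. cp=U+003E
Byte[5]=F0: 4-byte lead, need 3 cont bytes. acc=0x0
Byte[6]=93: continuation. acc=(acc<<6)|0x13=0x13
Byte[7]=81: continuation. acc=(acc<<6)|0x01=0x4C1
Byte[8]=85: continuation. acc=(acc<<6)|0x05=0x13045
Completed: cp=U+13045 (starts at byte 5)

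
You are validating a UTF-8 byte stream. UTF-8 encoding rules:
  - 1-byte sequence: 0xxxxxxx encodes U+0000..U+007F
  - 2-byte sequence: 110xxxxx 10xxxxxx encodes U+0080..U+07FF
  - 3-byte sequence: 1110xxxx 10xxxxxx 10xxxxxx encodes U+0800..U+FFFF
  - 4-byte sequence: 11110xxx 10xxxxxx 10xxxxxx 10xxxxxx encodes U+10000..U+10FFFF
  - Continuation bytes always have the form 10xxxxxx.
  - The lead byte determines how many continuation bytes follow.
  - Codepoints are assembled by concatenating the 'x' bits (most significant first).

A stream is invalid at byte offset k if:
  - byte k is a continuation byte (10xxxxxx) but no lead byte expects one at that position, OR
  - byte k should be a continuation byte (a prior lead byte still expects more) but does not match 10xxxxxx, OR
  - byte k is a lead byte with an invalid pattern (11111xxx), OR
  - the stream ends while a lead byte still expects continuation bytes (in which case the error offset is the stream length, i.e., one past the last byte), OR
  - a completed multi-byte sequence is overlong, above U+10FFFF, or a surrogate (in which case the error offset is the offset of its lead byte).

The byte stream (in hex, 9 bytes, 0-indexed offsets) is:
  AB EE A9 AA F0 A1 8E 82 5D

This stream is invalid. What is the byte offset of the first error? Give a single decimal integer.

Byte[0]=AB: INVALID lead byte (not 0xxx/110x/1110/11110)

Answer: 0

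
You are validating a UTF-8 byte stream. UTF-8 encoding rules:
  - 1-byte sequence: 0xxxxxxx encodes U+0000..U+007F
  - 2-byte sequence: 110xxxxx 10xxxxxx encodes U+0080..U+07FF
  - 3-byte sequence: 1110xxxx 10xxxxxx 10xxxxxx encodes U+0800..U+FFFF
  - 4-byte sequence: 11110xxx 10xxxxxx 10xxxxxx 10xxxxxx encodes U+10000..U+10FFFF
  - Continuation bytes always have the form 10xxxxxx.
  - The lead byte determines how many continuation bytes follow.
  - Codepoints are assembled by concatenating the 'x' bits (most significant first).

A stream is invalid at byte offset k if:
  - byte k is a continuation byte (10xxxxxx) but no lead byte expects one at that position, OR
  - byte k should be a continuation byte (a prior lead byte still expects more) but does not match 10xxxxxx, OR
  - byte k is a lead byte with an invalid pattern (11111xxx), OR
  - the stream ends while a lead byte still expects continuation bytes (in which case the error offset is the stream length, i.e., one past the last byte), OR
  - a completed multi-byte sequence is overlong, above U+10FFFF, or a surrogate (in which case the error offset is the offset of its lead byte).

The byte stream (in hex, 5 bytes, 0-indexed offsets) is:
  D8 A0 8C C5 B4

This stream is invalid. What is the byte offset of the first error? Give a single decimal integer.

Byte[0]=D8: 2-byte lead, need 1 cont bytes. acc=0x18
Byte[1]=A0: continuation. acc=(acc<<6)|0x20=0x620
Completed: cp=U+0620 (starts at byte 0)
Byte[2]=8C: INVALID lead byte (not 0xxx/110x/1110/11110)

Answer: 2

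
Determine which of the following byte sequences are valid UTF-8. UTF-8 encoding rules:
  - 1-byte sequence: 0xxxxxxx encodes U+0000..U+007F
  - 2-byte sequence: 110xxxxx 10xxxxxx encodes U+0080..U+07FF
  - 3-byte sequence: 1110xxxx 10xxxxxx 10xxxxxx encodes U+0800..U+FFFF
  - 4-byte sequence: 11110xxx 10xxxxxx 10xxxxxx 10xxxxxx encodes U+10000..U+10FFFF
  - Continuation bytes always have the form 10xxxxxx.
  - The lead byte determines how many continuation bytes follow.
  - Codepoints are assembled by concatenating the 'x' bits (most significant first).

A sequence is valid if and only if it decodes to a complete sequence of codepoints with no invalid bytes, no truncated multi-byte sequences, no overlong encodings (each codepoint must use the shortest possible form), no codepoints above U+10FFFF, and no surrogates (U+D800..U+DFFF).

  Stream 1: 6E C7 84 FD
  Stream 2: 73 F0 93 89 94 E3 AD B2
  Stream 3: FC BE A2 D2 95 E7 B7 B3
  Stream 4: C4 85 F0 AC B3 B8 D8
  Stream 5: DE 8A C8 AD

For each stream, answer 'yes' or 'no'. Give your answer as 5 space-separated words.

Answer: no yes no no yes

Derivation:
Stream 1: error at byte offset 3. INVALID
Stream 2: decodes cleanly. VALID
Stream 3: error at byte offset 0. INVALID
Stream 4: error at byte offset 7. INVALID
Stream 5: decodes cleanly. VALID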